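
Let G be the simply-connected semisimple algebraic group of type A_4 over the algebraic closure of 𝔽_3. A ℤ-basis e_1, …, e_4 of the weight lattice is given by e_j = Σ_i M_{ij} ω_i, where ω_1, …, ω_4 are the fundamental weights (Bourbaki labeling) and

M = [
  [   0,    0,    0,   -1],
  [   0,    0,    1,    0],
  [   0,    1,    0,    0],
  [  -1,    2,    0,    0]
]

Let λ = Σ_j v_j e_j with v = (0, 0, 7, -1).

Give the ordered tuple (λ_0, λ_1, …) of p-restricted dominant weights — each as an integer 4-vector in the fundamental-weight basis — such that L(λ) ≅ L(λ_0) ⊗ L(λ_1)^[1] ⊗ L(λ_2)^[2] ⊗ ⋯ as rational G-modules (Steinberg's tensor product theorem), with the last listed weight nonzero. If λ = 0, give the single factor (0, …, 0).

((1, 1, 0, 0), (0, 2, 0, 0))

ω-coordinates c = M·v, v = (0, 0, 7, -1):
  c_1 = 0*0 + 0*0 + 0*7 + -1*-1 = 1
  c_2 = 0*0 + 0*0 + 1*7 + 0*-1 = 7
  c_3 = 0*0 + 1*0 + 0*7 + 0*-1 = 0
  c_4 = -1*0 + 2*0 + 0*7 + 0*-1 = 0
Base-3 expansion of each c_i:
  c_1 = 1 = 1·3^0
  c_2 = 7 = 1·3^0 + 2·3^1
  c_3 = 0
  c_4 = 0
Factor λ_0 = (1, 1, 0, 0)
Factor λ_1 = (0, 2, 0, 0)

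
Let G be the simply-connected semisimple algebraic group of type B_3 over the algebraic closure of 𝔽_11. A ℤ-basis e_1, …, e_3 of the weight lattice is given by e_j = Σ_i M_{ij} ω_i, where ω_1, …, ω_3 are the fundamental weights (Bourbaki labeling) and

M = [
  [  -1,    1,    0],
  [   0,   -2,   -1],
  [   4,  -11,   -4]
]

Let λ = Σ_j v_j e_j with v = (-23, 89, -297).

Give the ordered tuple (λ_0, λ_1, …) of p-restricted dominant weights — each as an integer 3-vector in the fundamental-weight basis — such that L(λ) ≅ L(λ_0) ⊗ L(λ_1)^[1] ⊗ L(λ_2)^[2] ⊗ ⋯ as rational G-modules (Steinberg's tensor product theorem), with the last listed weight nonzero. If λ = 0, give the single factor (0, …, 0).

((2, 9, 7), (10, 10, 10))

Change of basis e → ω: c = M·v where v = (-23, 89, -297):
  c_1 = (-1)·(-23) + (1)·(89) + (0)·(-297) = 112
  c_2 = (0)·(-23) + (-2)·(89) + (-1)·(-297) = 119
  c_3 = (4)·(-23) + (-11)·(89) + (-4)·(-297) = 117
p = 11; digits c_i = Σ_j d_{ij}·11^j, 0 ≤ d_{ij} < 11:
  c_1 = 112 = 2·11^0 + 10·11^1
  c_2 = 119 = 9·11^0 + 10·11^1
  c_3 = 117 = 7·11^0 + 10·11^1
p-restricted factor λ_0 = (2, 9, 7)
p-restricted factor λ_1 = (10, 10, 10)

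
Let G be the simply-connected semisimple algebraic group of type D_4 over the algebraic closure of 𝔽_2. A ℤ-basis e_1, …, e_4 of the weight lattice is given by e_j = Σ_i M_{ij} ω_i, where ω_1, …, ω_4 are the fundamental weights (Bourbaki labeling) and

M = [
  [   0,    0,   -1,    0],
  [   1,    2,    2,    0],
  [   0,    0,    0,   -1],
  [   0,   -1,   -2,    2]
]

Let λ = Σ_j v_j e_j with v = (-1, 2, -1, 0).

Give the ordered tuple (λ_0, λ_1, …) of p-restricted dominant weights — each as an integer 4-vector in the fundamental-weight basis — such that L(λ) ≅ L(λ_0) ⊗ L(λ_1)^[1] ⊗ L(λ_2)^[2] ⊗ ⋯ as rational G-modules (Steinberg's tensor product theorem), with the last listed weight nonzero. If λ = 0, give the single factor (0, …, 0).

Change of basis e → ω: c = M·v where v = (-1, 2, -1, 0):
  c_1 = 0*-1 + 0*2 + -1*-1 + 0*0 = 1
  c_2 = 1*-1 + 2*2 + 2*-1 + 0*0 = 1
  c_3 = 0*-1 + 0*2 + 0*-1 + -1*0 = 0
  c_4 = 0*-1 + -1*2 + -2*-1 + 2*0 = 0
Writing each c_i in base p = 2:
  c_1 = 1 = 1·2^0
  c_2 = 1 = 1·2^0
  c_3 = 0
  c_4 = 0
p-restricted factor λ_0 = (1, 1, 0, 0)

((1, 1, 0, 0),)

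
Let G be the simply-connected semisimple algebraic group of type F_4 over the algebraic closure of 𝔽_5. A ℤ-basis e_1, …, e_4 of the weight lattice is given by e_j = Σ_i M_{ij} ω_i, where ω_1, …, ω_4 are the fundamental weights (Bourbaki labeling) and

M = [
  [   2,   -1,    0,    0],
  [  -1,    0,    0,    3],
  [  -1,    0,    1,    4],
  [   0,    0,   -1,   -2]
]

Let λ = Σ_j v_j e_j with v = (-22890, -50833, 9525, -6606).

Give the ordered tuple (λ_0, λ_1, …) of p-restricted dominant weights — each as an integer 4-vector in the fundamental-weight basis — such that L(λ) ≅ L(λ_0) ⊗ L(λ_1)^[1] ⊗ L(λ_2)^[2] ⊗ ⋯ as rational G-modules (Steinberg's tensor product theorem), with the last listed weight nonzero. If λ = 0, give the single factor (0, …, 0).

((3, 2, 1, 2), (0, 4, 3, 2), (2, 2, 4, 2), (0, 4, 2, 4), (3, 4, 4, 0), (1, 0, 1, 1))

Converting to the ω-basis (c_i = row i of M dotted with v = (-22890, -50833, 9525, -6606)):
  c_1 = (2)·(-22890) + (-1)·(-50833) + 0·9525 + (0)·(-6606) = 5053
  c_2 = (-1)·(-22890) + (0)·(-50833) + 0·9525 + (3)·(-6606) = 3072
  c_3 = (-1)·(-22890) + (0)·(-50833) + 1·9525 + (4)·(-6606) = 5991
  c_4 = (0)·(-22890) + (0)·(-50833) + (-1)·(9525) + (-2)·(-6606) = 3687
p = 5; digits c_i = Σ_j d_{ij}·5^j, 0 ≤ d_{ij} < 5:
  c_1 = 5053 = 3·5^0 + 0·5^1 + 2·5^2 + 0·5^3 + 3·5^4 + 1·5^5
  c_2 = 3072 = 2·5^0 + 4·5^1 + 2·5^2 + 4·5^3 + 4·5^4
  c_3 = 5991 = 1·5^0 + 3·5^1 + 4·5^2 + 2·5^3 + 4·5^4 + 1·5^5
  c_4 = 3687 = 2·5^0 + 2·5^1 + 2·5^2 + 4·5^3 + 0·5^4 + 1·5^5
λ_0 = (3, 2, 1, 2)
λ_1 = (0, 4, 3, 2)
λ_2 = (2, 2, 4, 2)
λ_3 = (0, 4, 2, 4)
λ_4 = (3, 4, 4, 0)
λ_5 = (1, 0, 1, 1)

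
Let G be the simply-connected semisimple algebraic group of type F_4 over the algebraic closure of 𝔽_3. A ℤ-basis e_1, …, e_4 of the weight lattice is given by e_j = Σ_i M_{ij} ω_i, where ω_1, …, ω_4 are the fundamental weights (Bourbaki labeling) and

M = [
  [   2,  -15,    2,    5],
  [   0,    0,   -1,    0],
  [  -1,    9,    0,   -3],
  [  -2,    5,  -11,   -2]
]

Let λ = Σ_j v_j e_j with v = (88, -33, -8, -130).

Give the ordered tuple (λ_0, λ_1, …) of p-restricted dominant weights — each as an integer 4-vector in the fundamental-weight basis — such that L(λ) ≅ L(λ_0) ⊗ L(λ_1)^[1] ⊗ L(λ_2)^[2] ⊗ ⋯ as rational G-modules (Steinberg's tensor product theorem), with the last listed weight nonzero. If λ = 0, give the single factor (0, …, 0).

ω-coordinates c = M·v, v = (88, -33, -8, -130):
  c_1 = (2)·(88) + (-15)·(-33) + (2)·(-8) + (5)·(-130) = 5
  c_2 = (0)·(88) + (0)·(-33) + (-1)·(-8) + (0)·(-130) = 8
  c_3 = (-1)·(88) + (9)·(-33) + (0)·(-8) + (-3)·(-130) = 5
  c_4 = (-2)·(88) + (5)·(-33) + (-11)·(-8) + (-2)·(-130) = 7
p = 3; digits c_i = Σ_j d_{ij}·3^j, 0 ≤ d_{ij} < 3:
  c_1 = 5 = 2·3^0 + 1·3^1
  c_2 = 8 = 2·3^0 + 2·3^1
  c_3 = 5 = 2·3^0 + 1·3^1
  c_4 = 7 = 1·3^0 + 2·3^1
p-restricted factor λ_0 = (2, 2, 2, 1)
p-restricted factor λ_1 = (1, 2, 1, 2)

((2, 2, 2, 1), (1, 2, 1, 2))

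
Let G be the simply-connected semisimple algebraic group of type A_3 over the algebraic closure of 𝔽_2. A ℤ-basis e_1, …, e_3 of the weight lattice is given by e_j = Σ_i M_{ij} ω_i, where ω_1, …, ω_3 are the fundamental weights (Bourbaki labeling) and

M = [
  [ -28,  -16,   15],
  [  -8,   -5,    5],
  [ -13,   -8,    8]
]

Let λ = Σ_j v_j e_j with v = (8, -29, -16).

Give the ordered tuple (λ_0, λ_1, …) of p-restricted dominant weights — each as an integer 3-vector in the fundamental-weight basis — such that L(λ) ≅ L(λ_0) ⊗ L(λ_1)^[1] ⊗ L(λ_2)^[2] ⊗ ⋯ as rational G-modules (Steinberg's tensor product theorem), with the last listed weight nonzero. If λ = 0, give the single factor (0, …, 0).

Change of basis e → ω: c = M·v where v = (8, -29, -16):
  c_1 = (-28)·(8) + (-16)·(-29) + (15)·(-16) = 0
  c_2 = (-8)·(8) + (-5)·(-29) + (5)·(-16) = 1
  c_3 = (-13)·(8) + (-8)·(-29) + (8)·(-16) = 0
Writing each c_i in base p = 2:
  c_1 = 0
  c_2 = 1 = 1·2^0
  c_3 = 0
λ_0 = (0, 1, 0)

((0, 1, 0),)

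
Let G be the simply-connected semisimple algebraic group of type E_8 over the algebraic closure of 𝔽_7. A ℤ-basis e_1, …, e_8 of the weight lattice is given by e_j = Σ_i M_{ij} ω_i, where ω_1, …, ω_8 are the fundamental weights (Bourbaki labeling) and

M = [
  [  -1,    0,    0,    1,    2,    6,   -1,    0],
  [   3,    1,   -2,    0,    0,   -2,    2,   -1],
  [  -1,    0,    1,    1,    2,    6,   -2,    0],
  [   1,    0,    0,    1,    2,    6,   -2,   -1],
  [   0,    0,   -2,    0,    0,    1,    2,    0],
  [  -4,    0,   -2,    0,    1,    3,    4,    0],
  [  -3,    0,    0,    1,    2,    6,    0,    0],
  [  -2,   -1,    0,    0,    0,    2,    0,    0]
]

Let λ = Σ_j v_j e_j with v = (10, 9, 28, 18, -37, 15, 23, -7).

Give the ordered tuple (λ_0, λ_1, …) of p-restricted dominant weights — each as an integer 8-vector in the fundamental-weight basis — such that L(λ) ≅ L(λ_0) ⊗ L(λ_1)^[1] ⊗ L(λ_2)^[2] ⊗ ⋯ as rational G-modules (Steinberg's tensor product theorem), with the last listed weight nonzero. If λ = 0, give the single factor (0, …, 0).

((1, 6, 6, 5, 5, 4, 4, 1),)

Compute c_i = Σ_j M_{ij} v_j with v = (10, 9, 28, 18, -37, 15, 23, -7):
  c_1 = -1*10 + 0*9 + 0*28 + 1*18 + 2*-37 + 6*15 + -1*23 + 0*-7 = 1
  c_2 = 3*10 + 1*9 + -2*28 + 0*18 + 0*-37 + -2*15 + 2*23 + -1*-7 = 6
  c_3 = -1*10 + 0*9 + 1*28 + 1*18 + 2*-37 + 6*15 + -2*23 + 0*-7 = 6
  c_4 = 1*10 + 0*9 + 0*28 + 1*18 + 2*-37 + 6*15 + -2*23 + -1*-7 = 5
  c_5 = 0*10 + 0*9 + -2*28 + 0*18 + 0*-37 + 1*15 + 2*23 + 0*-7 = 5
  c_6 = -4*10 + 0*9 + -2*28 + 0*18 + 1*-37 + 3*15 + 4*23 + 0*-7 = 4
  c_7 = -3*10 + 0*9 + 0*28 + 1*18 + 2*-37 + 6*15 + 0*23 + 0*-7 = 4
  c_8 = -2*10 + -1*9 + 0*28 + 0*18 + 0*-37 + 2*15 + 0*23 + 0*-7 = 1
Base-7 expansion of each c_i:
  c_1 = 1 = 1·7^0
  c_2 = 6 = 6·7^0
  c_3 = 6 = 6·7^0
  c_4 = 5 = 5·7^0
  c_5 = 5 = 5·7^0
  c_6 = 4 = 4·7^0
  c_7 = 4 = 4·7^0
  c_8 = 1 = 1·7^0
p-restricted factor λ_0 = (1, 6, 6, 5, 5, 4, 4, 1)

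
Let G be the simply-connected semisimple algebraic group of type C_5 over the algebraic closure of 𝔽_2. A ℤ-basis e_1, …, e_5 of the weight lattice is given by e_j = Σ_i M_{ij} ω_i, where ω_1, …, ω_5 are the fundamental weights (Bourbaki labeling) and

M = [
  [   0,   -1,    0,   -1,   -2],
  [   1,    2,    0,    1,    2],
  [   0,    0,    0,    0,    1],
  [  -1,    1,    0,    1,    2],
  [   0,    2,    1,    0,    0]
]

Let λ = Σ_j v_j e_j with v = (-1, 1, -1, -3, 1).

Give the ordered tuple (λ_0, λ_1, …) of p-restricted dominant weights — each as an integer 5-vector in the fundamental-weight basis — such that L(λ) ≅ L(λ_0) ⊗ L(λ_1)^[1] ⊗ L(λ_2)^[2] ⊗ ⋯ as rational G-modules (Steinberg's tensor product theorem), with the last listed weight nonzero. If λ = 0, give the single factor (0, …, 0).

((0, 0, 1, 1, 1),)

ω-coordinates c = M·v, v = (-1, 1, -1, -3, 1):
  c_1 = (0)·(-1) + (-1)·(1) + (0)·(-1) + (-1)·(-3) + (-2)·(1) = 0
  c_2 = (1)·(-1) + 2·1 + (0)·(-1) + (1)·(-3) + 2·1 = 0
  c_3 = (0)·(-1) + 0·1 + (0)·(-1) + (0)·(-3) + 1·1 = 1
  c_4 = (-1)·(-1) + 1·1 + (0)·(-1) + (1)·(-3) + 2·1 = 1
  c_5 = (0)·(-1) + 2·1 + (1)·(-1) + (0)·(-3) + 0·1 = 1
Writing each c_i in base p = 2:
  c_1 = 0
  c_2 = 0
  c_3 = 1 = 1·2^0
  c_4 = 1 = 1·2^0
  c_5 = 1 = 1·2^0
p-restricted factor λ_0 = (0, 0, 1, 1, 1)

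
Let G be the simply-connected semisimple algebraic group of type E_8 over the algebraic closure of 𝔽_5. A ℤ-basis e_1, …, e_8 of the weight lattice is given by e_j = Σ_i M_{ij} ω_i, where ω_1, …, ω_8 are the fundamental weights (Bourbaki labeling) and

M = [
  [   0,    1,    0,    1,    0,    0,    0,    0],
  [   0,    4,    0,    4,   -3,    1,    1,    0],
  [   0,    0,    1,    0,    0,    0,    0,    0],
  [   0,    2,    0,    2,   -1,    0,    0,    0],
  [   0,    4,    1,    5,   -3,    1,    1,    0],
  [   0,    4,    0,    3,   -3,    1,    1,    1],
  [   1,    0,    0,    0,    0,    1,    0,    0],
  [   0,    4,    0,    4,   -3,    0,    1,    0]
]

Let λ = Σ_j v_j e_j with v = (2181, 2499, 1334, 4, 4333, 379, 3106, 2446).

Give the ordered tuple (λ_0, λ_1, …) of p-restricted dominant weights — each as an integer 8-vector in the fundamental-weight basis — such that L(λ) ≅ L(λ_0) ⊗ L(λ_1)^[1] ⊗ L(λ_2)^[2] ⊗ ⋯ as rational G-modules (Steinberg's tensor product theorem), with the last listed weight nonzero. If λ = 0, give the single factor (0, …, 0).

Change of basis e → ω: c = M·v where v = (2181, 2499, 1334, 4, 4333, 379, 3106, 2446):
  c_1 = (0)·(2181) + (1)·(2499) + (0)·(1334) + (1)·(4) + (0)·(4333) + (0)·(379) + (0)·(3106) + (0)·(2446) = 2503
  c_2 = (0)·(2181) + (4)·(2499) + (0)·(1334) + (4)·(4) + (-3)·(4333) + (1)·(379) + (1)·(3106) + (0)·(2446) = 498
  c_3 = (0)·(2181) + (0)·(2499) + (1)·(1334) + (0)·(4) + (0)·(4333) + (0)·(379) + (0)·(3106) + (0)·(2446) = 1334
  c_4 = (0)·(2181) + (2)·(2499) + (0)·(1334) + (2)·(4) + (-1)·(4333) + (0)·(379) + (0)·(3106) + (0)·(2446) = 673
  c_5 = (0)·(2181) + (4)·(2499) + (1)·(1334) + (5)·(4) + (-3)·(4333) + (1)·(379) + (1)·(3106) + (0)·(2446) = 1836
  c_6 = (0)·(2181) + (4)·(2499) + (0)·(1334) + (3)·(4) + (-3)·(4333) + (1)·(379) + (1)·(3106) + (1)·(2446) = 2940
  c_7 = (1)·(2181) + (0)·(2499) + (0)·(1334) + (0)·(4) + (0)·(4333) + (1)·(379) + (0)·(3106) + (0)·(2446) = 2560
  c_8 = (0)·(2181) + (4)·(2499) + (0)·(1334) + (4)·(4) + (-3)·(4333) + (0)·(379) + (1)·(3106) + (0)·(2446) = 119
p = 5; digits c_i = Σ_j d_{ij}·5^j, 0 ≤ d_{ij} < 5:
  c_1 = 2503 = 3·5^0 + 0·5^1 + 0·5^2 + 0·5^3 + 4·5^4
  c_2 = 498 = 3·5^0 + 4·5^1 + 4·5^2 + 3·5^3
  c_3 = 1334 = 4·5^0 + 1·5^1 + 3·5^2 + 0·5^3 + 2·5^4
  c_4 = 673 = 3·5^0 + 4·5^1 + 1·5^2 + 0·5^3 + 1·5^4
  c_5 = 1836 = 1·5^0 + 2·5^1 + 3·5^2 + 4·5^3 + 2·5^4
  c_6 = 2940 = 0·5^0 + 3·5^1 + 2·5^2 + 3·5^3 + 4·5^4
  c_7 = 2560 = 0·5^0 + 2·5^1 + 2·5^2 + 0·5^3 + 4·5^4
  c_8 = 119 = 4·5^0 + 3·5^1 + 4·5^2
p-restricted factor λ_0 = (3, 3, 4, 3, 1, 0, 0, 4)
p-restricted factor λ_1 = (0, 4, 1, 4, 2, 3, 2, 3)
p-restricted factor λ_2 = (0, 4, 3, 1, 3, 2, 2, 4)
p-restricted factor λ_3 = (0, 3, 0, 0, 4, 3, 0, 0)
p-restricted factor λ_4 = (4, 0, 2, 1, 2, 4, 4, 0)

((3, 3, 4, 3, 1, 0, 0, 4), (0, 4, 1, 4, 2, 3, 2, 3), (0, 4, 3, 1, 3, 2, 2, 4), (0, 3, 0, 0, 4, 3, 0, 0), (4, 0, 2, 1, 2, 4, 4, 0))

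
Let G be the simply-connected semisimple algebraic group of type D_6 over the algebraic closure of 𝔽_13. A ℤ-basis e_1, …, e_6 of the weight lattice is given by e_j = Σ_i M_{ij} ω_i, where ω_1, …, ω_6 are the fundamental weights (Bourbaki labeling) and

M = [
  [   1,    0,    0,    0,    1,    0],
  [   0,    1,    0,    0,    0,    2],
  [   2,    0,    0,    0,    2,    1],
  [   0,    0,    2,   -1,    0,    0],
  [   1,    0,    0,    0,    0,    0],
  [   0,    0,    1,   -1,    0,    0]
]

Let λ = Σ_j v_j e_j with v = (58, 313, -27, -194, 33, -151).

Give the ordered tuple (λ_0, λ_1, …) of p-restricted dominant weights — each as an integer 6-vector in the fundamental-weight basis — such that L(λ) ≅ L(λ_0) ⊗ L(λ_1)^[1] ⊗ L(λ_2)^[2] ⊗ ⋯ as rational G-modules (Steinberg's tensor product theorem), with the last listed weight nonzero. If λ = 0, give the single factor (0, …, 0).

((0, 11, 5, 10, 6, 11), (7, 0, 2, 10, 4, 12))

ω-coordinates c = M·v, v = (58, 313, -27, -194, 33, -151):
  c_1 = 1*58 + 0*313 + 0*-27 + 0*-194 + 1*33 + 0*-151 = 91
  c_2 = 0*58 + 1*313 + 0*-27 + 0*-194 + 0*33 + 2*-151 = 11
  c_3 = 2*58 + 0*313 + 0*-27 + 0*-194 + 2*33 + 1*-151 = 31
  c_4 = 0*58 + 0*313 + 2*-27 + -1*-194 + 0*33 + 0*-151 = 140
  c_5 = 1*58 + 0*313 + 0*-27 + 0*-194 + 0*33 + 0*-151 = 58
  c_6 = 0*58 + 0*313 + 1*-27 + -1*-194 + 0*33 + 0*-151 = 167
Base-13 expansion of each c_i:
  c_1 = 91 = 0·13^0 + 7·13^1
  c_2 = 11 = 11·13^0
  c_3 = 31 = 5·13^0 + 2·13^1
  c_4 = 140 = 10·13^0 + 10·13^1
  c_5 = 58 = 6·13^0 + 4·13^1
  c_6 = 167 = 11·13^0 + 12·13^1
p-restricted factor λ_0 = (0, 11, 5, 10, 6, 11)
p-restricted factor λ_1 = (7, 0, 2, 10, 4, 12)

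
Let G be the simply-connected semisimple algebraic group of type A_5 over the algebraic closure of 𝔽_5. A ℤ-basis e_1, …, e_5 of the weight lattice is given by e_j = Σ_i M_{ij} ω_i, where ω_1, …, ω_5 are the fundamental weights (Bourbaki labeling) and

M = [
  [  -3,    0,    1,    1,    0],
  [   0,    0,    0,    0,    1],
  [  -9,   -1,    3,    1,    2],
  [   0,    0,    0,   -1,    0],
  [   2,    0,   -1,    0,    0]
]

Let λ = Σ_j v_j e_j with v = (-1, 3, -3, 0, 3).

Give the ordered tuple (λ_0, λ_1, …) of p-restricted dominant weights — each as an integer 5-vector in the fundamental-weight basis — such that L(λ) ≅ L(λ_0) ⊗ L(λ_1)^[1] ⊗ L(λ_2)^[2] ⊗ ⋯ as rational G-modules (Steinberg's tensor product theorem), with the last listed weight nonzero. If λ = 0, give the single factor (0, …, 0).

In the fundamental-weight basis, λ has coordinates c = M·v (v = (-1, 3, -3, 0, 3)):
  c_1 = -3*-1 + 0*3 + 1*-3 + 1*0 + 0*3 = 0
  c_2 = 0*-1 + 0*3 + 0*-3 + 0*0 + 1*3 = 3
  c_3 = -9*-1 + -1*3 + 3*-3 + 1*0 + 2*3 = 3
  c_4 = 0*-1 + 0*3 + 0*-3 + -1*0 + 0*3 = 0
  c_5 = 2*-1 + 0*3 + -1*-3 + 0*0 + 0*3 = 1
p = 5; digits c_i = Σ_j d_{ij}·5^j, 0 ≤ d_{ij} < 5:
  c_1 = 0
  c_2 = 3 = 3·5^0
  c_3 = 3 = 3·5^0
  c_4 = 0
  c_5 = 1 = 1·5^0
Factor λ_0 = (0, 3, 3, 0, 1)

((0, 3, 3, 0, 1),)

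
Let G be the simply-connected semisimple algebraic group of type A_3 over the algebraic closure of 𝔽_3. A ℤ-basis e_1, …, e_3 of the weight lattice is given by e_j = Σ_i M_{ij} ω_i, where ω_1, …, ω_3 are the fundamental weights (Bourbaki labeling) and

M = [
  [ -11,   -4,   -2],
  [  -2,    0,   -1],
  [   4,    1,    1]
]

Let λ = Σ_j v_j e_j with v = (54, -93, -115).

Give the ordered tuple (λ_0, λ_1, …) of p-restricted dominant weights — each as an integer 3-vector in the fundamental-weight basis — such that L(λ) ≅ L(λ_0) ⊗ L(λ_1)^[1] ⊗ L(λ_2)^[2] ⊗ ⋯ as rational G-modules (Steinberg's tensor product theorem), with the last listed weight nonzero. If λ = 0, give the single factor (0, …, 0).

Change of basis e → ω: c = M·v where v = (54, -93, -115):
  c_1 = -11*54 + -4*-93 + -2*-115 = 8
  c_2 = -2*54 + 0*-93 + -1*-115 = 7
  c_3 = 4*54 + 1*-93 + 1*-115 = 8
Writing each c_i in base p = 3:
  c_1 = 8 = 2·3^0 + 2·3^1
  c_2 = 7 = 1·3^0 + 2·3^1
  c_3 = 8 = 2·3^0 + 2·3^1
λ_0 = (2, 1, 2)
λ_1 = (2, 2, 2)

((2, 1, 2), (2, 2, 2))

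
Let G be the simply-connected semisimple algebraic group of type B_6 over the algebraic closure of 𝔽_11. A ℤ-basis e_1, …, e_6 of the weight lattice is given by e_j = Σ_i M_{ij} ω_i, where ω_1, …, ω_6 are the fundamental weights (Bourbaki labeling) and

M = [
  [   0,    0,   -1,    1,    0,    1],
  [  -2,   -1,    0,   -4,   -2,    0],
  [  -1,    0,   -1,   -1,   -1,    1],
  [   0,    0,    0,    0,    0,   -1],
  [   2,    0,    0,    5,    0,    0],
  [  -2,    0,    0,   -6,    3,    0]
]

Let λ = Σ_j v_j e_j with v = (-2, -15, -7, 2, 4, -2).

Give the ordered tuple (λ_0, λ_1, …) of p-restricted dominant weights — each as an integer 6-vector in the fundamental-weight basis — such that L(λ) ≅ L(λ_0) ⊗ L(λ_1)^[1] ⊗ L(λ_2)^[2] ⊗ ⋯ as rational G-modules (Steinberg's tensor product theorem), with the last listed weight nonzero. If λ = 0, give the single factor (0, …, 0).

((7, 3, 1, 2, 6, 4),)

Converting to the ω-basis (c_i = row i of M dotted with v = (-2, -15, -7, 2, 4, -2)):
  c_1 = (0)·(-2) + (0)·(-15) + (-1)·(-7) + (1)·(2) + (0)·(4) + (1)·(-2) = 7
  c_2 = (-2)·(-2) + (-1)·(-15) + (0)·(-7) + (-4)·(2) + (-2)·(4) + (0)·(-2) = 3
  c_3 = (-1)·(-2) + (0)·(-15) + (-1)·(-7) + (-1)·(2) + (-1)·(4) + (1)·(-2) = 1
  c_4 = (0)·(-2) + (0)·(-15) + (0)·(-7) + (0)·(2) + (0)·(4) + (-1)·(-2) = 2
  c_5 = (2)·(-2) + (0)·(-15) + (0)·(-7) + (5)·(2) + (0)·(4) + (0)·(-2) = 6
  c_6 = (-2)·(-2) + (0)·(-15) + (0)·(-7) + (-6)·(2) + (3)·(4) + (0)·(-2) = 4
Base-11 expansion of each c_i:
  c_1 = 7 = 7·11^0
  c_2 = 3 = 3·11^0
  c_3 = 1 = 1·11^0
  c_4 = 2 = 2·11^0
  c_5 = 6 = 6·11^0
  c_6 = 4 = 4·11^0
Factor λ_0 = (7, 3, 1, 2, 6, 4)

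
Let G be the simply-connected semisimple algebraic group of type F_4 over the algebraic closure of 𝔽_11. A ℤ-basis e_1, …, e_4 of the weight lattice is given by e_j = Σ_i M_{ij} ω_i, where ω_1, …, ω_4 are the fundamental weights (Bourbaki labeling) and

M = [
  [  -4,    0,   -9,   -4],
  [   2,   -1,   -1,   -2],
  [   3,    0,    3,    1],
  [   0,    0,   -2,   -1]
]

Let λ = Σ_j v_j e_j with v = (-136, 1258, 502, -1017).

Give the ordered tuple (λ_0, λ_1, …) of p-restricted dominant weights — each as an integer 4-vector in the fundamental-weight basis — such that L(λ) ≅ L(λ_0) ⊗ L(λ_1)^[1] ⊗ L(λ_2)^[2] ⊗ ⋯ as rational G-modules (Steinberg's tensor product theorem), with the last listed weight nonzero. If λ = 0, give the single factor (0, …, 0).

ω-coordinates c = M·v, v = (-136, 1258, 502, -1017):
  c_1 = -4*-136 + 0*1258 + -9*502 + -4*-1017 = 94
  c_2 = 2*-136 + -1*1258 + -1*502 + -2*-1017 = 2
  c_3 = 3*-136 + 0*1258 + 3*502 + 1*-1017 = 81
  c_4 = 0*-136 + 0*1258 + -2*502 + -1*-1017 = 13
Writing each c_i in base p = 11:
  c_1 = 94 = 6·11^0 + 8·11^1
  c_2 = 2 = 2·11^0
  c_3 = 81 = 4·11^0 + 7·11^1
  c_4 = 13 = 2·11^0 + 1·11^1
Factor λ_0 = (6, 2, 4, 2)
Factor λ_1 = (8, 0, 7, 1)

((6, 2, 4, 2), (8, 0, 7, 1))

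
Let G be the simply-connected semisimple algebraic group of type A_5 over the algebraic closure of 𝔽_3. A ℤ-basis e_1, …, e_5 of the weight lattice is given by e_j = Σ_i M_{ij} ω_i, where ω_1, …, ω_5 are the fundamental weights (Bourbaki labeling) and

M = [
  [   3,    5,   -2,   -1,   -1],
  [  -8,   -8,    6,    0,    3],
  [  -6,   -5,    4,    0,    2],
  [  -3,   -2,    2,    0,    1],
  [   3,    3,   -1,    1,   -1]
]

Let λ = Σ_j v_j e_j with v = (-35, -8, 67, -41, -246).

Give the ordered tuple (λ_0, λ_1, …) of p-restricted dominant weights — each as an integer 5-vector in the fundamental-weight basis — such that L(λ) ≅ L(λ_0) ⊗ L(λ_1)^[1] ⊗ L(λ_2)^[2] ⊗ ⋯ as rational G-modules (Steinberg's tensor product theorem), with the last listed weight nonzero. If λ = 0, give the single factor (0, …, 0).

Compute c_i = Σ_j M_{ij} v_j with v = (-35, -8, 67, -41, -246):
  c_1 = 3*-35 + 5*-8 + -2*67 + -1*-41 + -1*-246 = 8
  c_2 = -8*-35 + -8*-8 + 6*67 + 0*-41 + 3*-246 = 8
  c_3 = -6*-35 + -5*-8 + 4*67 + 0*-41 + 2*-246 = 26
  c_4 = -3*-35 + -2*-8 + 2*67 + 0*-41 + 1*-246 = 9
  c_5 = 3*-35 + 3*-8 + -1*67 + 1*-41 + -1*-246 = 9
Base-3 expansion of each c_i:
  c_1 = 8 = 2·3^0 + 2·3^1
  c_2 = 8 = 2·3^0 + 2·3^1
  c_3 = 26 = 2·3^0 + 2·3^1 + 2·3^2
  c_4 = 9 = 0·3^0 + 0·3^1 + 1·3^2
  c_5 = 9 = 0·3^0 + 0·3^1 + 1·3^2
λ_0 = (2, 2, 2, 0, 0)
λ_1 = (2, 2, 2, 0, 0)
λ_2 = (0, 0, 2, 1, 1)

((2, 2, 2, 0, 0), (2, 2, 2, 0, 0), (0, 0, 2, 1, 1))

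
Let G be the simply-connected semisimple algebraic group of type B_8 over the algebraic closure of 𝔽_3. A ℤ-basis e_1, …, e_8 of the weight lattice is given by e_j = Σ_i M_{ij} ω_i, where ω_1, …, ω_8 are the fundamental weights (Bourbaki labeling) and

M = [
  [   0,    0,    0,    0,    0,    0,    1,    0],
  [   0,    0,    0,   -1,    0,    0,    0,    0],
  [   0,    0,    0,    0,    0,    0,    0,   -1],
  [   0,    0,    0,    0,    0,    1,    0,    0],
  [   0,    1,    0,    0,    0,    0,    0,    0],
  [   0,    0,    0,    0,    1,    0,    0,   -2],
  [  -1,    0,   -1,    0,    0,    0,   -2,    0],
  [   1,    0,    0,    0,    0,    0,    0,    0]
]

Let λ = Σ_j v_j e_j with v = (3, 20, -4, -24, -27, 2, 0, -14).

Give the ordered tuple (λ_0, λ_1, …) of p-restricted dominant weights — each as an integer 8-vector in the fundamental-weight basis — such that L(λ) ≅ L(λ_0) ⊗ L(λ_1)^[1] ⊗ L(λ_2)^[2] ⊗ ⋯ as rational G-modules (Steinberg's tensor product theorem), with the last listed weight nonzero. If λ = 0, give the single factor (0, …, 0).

Change of basis e → ω: c = M·v where v = (3, 20, -4, -24, -27, 2, 0, -14):
  c_1 = 0·3 + 0·20 + (0)·(-4) + (0)·(-24) + (0)·(-27) + 0·2 + 1·0 + (0)·(-14) = 0
  c_2 = 0·3 + 0·20 + (0)·(-4) + (-1)·(-24) + (0)·(-27) + 0·2 + 0·0 + (0)·(-14) = 24
  c_3 = 0·3 + 0·20 + (0)·(-4) + (0)·(-24) + (0)·(-27) + 0·2 + 0·0 + (-1)·(-14) = 14
  c_4 = 0·3 + 0·20 + (0)·(-4) + (0)·(-24) + (0)·(-27) + 1·2 + 0·0 + (0)·(-14) = 2
  c_5 = 0·3 + 1·20 + (0)·(-4) + (0)·(-24) + (0)·(-27) + 0·2 + 0·0 + (0)·(-14) = 20
  c_6 = 0·3 + 0·20 + (0)·(-4) + (0)·(-24) + (1)·(-27) + 0·2 + 0·0 + (-2)·(-14) = 1
  c_7 = (-1)·(3) + 0·20 + (-1)·(-4) + (0)·(-24) + (0)·(-27) + 0·2 + (-2)·(0) + (0)·(-14) = 1
  c_8 = 1·3 + 0·20 + (0)·(-4) + (0)·(-24) + (0)·(-27) + 0·2 + 0·0 + (0)·(-14) = 3
Base-3 expansion of each c_i:
  c_1 = 0
  c_2 = 24 = 0·3^0 + 2·3^1 + 2·3^2
  c_3 = 14 = 2·3^0 + 1·3^1 + 1·3^2
  c_4 = 2 = 2·3^0
  c_5 = 20 = 2·3^0 + 0·3^1 + 2·3^2
  c_6 = 1 = 1·3^0
  c_7 = 1 = 1·3^0
  c_8 = 3 = 0·3^0 + 1·3^1
Factor λ_0 = (0, 0, 2, 2, 2, 1, 1, 0)
Factor λ_1 = (0, 2, 1, 0, 0, 0, 0, 1)
Factor λ_2 = (0, 2, 1, 0, 2, 0, 0, 0)

((0, 0, 2, 2, 2, 1, 1, 0), (0, 2, 1, 0, 0, 0, 0, 1), (0, 2, 1, 0, 2, 0, 0, 0))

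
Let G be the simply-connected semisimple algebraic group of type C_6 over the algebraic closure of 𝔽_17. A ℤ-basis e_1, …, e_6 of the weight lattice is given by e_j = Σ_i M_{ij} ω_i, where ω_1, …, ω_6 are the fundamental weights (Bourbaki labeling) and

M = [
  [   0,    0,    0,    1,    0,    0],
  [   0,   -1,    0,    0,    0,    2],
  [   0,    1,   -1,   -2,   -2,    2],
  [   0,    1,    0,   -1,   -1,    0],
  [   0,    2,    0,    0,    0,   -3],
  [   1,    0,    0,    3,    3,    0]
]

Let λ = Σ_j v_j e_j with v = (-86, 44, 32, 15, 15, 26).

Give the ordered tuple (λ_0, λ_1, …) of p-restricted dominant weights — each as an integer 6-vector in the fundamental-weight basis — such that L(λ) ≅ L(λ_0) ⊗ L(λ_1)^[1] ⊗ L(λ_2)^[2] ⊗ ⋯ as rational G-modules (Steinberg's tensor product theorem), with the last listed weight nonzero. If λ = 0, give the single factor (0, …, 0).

((15, 8, 4, 14, 10, 4),)

Change of basis e → ω: c = M·v where v = (-86, 44, 32, 15, 15, 26):
  c_1 = (0)·(-86) + 0·44 + 0·32 + 1·15 + 0·15 + 0·26 = 15
  c_2 = (0)·(-86) + (-1)·(44) + 0·32 + 0·15 + 0·15 + 2·26 = 8
  c_3 = (0)·(-86) + 1·44 + (-1)·(32) + (-2)·(15) + (-2)·(15) + 2·26 = 4
  c_4 = (0)·(-86) + 1·44 + 0·32 + (-1)·(15) + (-1)·(15) + 0·26 = 14
  c_5 = (0)·(-86) + 2·44 + 0·32 + 0·15 + 0·15 + (-3)·(26) = 10
  c_6 = (1)·(-86) + 0·44 + 0·32 + 3·15 + 3·15 + 0·26 = 4
p = 17; digits c_i = Σ_j d_{ij}·17^j, 0 ≤ d_{ij} < 17:
  c_1 = 15 = 15·17^0
  c_2 = 8 = 8·17^0
  c_3 = 4 = 4·17^0
  c_4 = 14 = 14·17^0
  c_5 = 10 = 10·17^0
  c_6 = 4 = 4·17^0
Factor λ_0 = (15, 8, 4, 14, 10, 4)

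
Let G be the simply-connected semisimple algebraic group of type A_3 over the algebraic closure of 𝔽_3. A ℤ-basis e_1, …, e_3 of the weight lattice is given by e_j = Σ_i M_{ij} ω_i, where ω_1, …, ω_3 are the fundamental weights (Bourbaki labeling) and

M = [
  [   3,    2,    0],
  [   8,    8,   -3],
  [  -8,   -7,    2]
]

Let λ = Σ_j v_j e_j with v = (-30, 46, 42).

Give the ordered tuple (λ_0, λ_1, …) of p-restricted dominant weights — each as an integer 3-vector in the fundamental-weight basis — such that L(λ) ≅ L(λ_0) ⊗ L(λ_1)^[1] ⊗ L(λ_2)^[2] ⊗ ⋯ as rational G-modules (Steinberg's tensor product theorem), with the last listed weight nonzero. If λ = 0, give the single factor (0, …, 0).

Change of basis e → ω: c = M·v where v = (-30, 46, 42):
  c_1 = (3)·(-30) + 2·46 + 0·42 = 2
  c_2 = (8)·(-30) + 8·46 + (-3)·(42) = 2
  c_3 = (-8)·(-30) + (-7)·(46) + 2·42 = 2
Expand coordinatewise in base 3:
  c_1 = 2 = 2·3^0
  c_2 = 2 = 2·3^0
  c_3 = 2 = 2·3^0
Factor λ_0 = (2, 2, 2)

((2, 2, 2),)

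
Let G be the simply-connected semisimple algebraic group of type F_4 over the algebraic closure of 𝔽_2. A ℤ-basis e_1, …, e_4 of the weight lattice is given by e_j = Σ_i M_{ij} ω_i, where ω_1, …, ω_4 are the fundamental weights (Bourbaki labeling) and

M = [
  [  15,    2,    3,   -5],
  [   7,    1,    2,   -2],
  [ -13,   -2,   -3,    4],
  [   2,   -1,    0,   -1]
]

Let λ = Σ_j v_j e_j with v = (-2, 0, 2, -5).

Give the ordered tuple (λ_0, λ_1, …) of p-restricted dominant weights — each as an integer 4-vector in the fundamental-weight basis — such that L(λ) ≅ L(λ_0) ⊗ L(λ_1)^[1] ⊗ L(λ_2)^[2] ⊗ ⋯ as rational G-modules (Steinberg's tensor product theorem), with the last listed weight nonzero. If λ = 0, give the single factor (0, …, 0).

((1, 0, 0, 1),)

ω-coordinates c = M·v, v = (-2, 0, 2, -5):
  c_1 = (15)·(-2) + (2)·(0) + (3)·(2) + (-5)·(-5) = 1
  c_2 = (7)·(-2) + (1)·(0) + (2)·(2) + (-2)·(-5) = 0
  c_3 = (-13)·(-2) + (-2)·(0) + (-3)·(2) + (4)·(-5) = 0
  c_4 = (2)·(-2) + (-1)·(0) + (0)·(2) + (-1)·(-5) = 1
Writing each c_i in base p = 2:
  c_1 = 1 = 1·2^0
  c_2 = 0
  c_3 = 0
  c_4 = 1 = 1·2^0
λ_0 = (1, 0, 0, 1)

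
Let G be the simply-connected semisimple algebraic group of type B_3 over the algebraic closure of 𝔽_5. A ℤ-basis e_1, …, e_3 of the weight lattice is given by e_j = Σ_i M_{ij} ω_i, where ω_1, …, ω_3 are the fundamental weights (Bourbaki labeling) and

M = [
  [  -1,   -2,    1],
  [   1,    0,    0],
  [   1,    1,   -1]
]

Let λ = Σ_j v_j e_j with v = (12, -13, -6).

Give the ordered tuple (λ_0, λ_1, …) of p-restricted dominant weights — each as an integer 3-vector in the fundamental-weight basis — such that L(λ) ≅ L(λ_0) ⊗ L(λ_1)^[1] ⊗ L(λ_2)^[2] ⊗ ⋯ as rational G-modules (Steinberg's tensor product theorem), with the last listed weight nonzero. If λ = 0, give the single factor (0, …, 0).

Change of basis e → ω: c = M·v where v = (12, -13, -6):
  c_1 = (-1)·(12) + (-2)·(-13) + (1)·(-6) = 8
  c_2 = 1·12 + (0)·(-13) + (0)·(-6) = 12
  c_3 = 1·12 + (1)·(-13) + (-1)·(-6) = 5
Writing each c_i in base p = 5:
  c_1 = 8 = 3·5^0 + 1·5^1
  c_2 = 12 = 2·5^0 + 2·5^1
  c_3 = 5 = 0·5^0 + 1·5^1
p-restricted factor λ_0 = (3, 2, 0)
p-restricted factor λ_1 = (1, 2, 1)

((3, 2, 0), (1, 2, 1))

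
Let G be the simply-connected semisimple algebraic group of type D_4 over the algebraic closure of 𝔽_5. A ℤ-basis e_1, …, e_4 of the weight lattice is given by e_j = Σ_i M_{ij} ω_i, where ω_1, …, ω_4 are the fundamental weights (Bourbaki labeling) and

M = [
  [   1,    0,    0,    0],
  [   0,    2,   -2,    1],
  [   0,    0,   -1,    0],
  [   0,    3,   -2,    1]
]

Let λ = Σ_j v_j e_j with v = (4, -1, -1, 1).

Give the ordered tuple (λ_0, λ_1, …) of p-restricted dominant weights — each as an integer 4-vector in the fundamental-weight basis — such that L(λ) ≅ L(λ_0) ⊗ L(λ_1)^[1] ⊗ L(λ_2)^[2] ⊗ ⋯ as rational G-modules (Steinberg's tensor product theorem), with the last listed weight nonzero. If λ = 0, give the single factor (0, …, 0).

Compute c_i = Σ_j M_{ij} v_j with v = (4, -1, -1, 1):
  c_1 = 1*4 + 0*-1 + 0*-1 + 0*1 = 4
  c_2 = 0*4 + 2*-1 + -2*-1 + 1*1 = 1
  c_3 = 0*4 + 0*-1 + -1*-1 + 0*1 = 1
  c_4 = 0*4 + 3*-1 + -2*-1 + 1*1 = 0
p = 5; digits c_i = Σ_j d_{ij}·5^j, 0 ≤ d_{ij} < 5:
  c_1 = 4 = 4·5^0
  c_2 = 1 = 1·5^0
  c_3 = 1 = 1·5^0
  c_4 = 0
Factor λ_0 = (4, 1, 1, 0)

((4, 1, 1, 0),)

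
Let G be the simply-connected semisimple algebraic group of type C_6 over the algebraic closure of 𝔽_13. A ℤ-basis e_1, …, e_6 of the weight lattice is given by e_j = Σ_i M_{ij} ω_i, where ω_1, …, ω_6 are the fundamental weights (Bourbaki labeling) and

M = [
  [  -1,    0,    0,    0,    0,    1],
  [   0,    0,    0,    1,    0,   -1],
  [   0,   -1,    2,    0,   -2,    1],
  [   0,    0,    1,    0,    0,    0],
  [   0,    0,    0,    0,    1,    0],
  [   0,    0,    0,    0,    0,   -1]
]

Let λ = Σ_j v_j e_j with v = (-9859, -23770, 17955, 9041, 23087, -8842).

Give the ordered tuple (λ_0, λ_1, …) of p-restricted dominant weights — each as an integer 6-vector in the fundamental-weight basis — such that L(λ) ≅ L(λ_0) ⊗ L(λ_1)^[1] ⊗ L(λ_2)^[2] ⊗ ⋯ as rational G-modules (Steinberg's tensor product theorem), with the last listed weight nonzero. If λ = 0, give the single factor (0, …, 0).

Converting to the ω-basis (c_i = row i of M dotted with v = (-9859, -23770, 17955, 9041, 23087, -8842)):
  c_1 = -1*-9859 + 0*-23770 + 0*17955 + 0*9041 + 0*23087 + 1*-8842 = 1017
  c_2 = 0*-9859 + 0*-23770 + 0*17955 + 1*9041 + 0*23087 + -1*-8842 = 17883
  c_3 = 0*-9859 + -1*-23770 + 2*17955 + 0*9041 + -2*23087 + 1*-8842 = 4664
  c_4 = 0*-9859 + 0*-23770 + 1*17955 + 0*9041 + 0*23087 + 0*-8842 = 17955
  c_5 = 0*-9859 + 0*-23770 + 0*17955 + 0*9041 + 1*23087 + 0*-8842 = 23087
  c_6 = 0*-9859 + 0*-23770 + 0*17955 + 0*9041 + 0*23087 + -1*-8842 = 8842
p = 13; digits c_i = Σ_j d_{ij}·13^j, 0 ≤ d_{ij} < 13:
  c_1 = 1017 = 3·13^0 + 0·13^1 + 6·13^2
  c_2 = 17883 = 8·13^0 + 10·13^1 + 1·13^2 + 8·13^3
  c_3 = 4664 = 10·13^0 + 7·13^1 + 1·13^2 + 2·13^3
  c_4 = 17955 = 2·13^0 + 3·13^1 + 2·13^2 + 8·13^3
  c_5 = 23087 = 12·13^0 + 7·13^1 + 6·13^2 + 10·13^3
  c_6 = 8842 = 2·13^0 + 4·13^1 + 0·13^2 + 4·13^3
λ_0 = (3, 8, 10, 2, 12, 2)
λ_1 = (0, 10, 7, 3, 7, 4)
λ_2 = (6, 1, 1, 2, 6, 0)
λ_3 = (0, 8, 2, 8, 10, 4)

((3, 8, 10, 2, 12, 2), (0, 10, 7, 3, 7, 4), (6, 1, 1, 2, 6, 0), (0, 8, 2, 8, 10, 4))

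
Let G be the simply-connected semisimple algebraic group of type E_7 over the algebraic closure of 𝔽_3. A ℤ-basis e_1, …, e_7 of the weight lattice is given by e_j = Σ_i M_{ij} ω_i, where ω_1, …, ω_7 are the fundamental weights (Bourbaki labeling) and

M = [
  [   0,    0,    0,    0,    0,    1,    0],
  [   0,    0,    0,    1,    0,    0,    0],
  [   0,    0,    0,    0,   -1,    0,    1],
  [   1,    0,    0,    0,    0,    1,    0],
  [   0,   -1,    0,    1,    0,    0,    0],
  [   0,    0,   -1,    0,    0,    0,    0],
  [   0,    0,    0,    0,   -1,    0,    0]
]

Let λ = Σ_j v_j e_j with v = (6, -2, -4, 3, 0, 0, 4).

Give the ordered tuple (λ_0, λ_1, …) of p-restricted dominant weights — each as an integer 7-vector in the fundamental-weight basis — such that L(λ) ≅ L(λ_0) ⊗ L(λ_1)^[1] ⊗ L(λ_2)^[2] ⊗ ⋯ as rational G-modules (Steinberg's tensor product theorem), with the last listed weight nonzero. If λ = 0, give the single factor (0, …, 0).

((0, 0, 1, 0, 2, 1, 0), (0, 1, 1, 2, 1, 1, 0))

Converting to the ω-basis (c_i = row i of M dotted with v = (6, -2, -4, 3, 0, 0, 4)):
  c_1 = (0)·(6) + (0)·(-2) + (0)·(-4) + (0)·(3) + (0)·(0) + (1)·(0) + (0)·(4) = 0
  c_2 = (0)·(6) + (0)·(-2) + (0)·(-4) + (1)·(3) + (0)·(0) + (0)·(0) + (0)·(4) = 3
  c_3 = (0)·(6) + (0)·(-2) + (0)·(-4) + (0)·(3) + (-1)·(0) + (0)·(0) + (1)·(4) = 4
  c_4 = (1)·(6) + (0)·(-2) + (0)·(-4) + (0)·(3) + (0)·(0) + (1)·(0) + (0)·(4) = 6
  c_5 = (0)·(6) + (-1)·(-2) + (0)·(-4) + (1)·(3) + (0)·(0) + (0)·(0) + (0)·(4) = 5
  c_6 = (0)·(6) + (0)·(-2) + (-1)·(-4) + (0)·(3) + (0)·(0) + (0)·(0) + (0)·(4) = 4
  c_7 = (0)·(6) + (0)·(-2) + (0)·(-4) + (0)·(3) + (-1)·(0) + (0)·(0) + (0)·(4) = 0
Base-3 expansion of each c_i:
  c_1 = 0
  c_2 = 3 = 0·3^0 + 1·3^1
  c_3 = 4 = 1·3^0 + 1·3^1
  c_4 = 6 = 0·3^0 + 2·3^1
  c_5 = 5 = 2·3^0 + 1·3^1
  c_6 = 4 = 1·3^0 + 1·3^1
  c_7 = 0
p-restricted factor λ_0 = (0, 0, 1, 0, 2, 1, 0)
p-restricted factor λ_1 = (0, 1, 1, 2, 1, 1, 0)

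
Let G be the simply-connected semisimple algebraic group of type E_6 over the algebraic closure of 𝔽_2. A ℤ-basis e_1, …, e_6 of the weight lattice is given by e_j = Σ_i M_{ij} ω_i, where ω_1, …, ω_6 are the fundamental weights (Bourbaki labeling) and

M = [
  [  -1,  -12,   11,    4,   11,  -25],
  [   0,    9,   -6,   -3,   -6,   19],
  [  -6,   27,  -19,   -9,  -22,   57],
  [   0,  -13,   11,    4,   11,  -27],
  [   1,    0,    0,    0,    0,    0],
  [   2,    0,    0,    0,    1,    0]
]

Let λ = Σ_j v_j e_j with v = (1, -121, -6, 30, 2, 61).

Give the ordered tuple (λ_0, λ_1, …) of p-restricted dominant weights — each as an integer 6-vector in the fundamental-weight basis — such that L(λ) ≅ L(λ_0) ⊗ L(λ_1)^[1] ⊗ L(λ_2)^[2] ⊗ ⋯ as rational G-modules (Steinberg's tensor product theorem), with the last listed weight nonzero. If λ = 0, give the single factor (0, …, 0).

((0, 0, 0, 0, 1, 0), (1, 0, 0, 1, 0, 0), (0, 1, 1, 0, 0, 1))

Converting to the ω-basis (c_i = row i of M dotted with v = (1, -121, -6, 30, 2, 61)):
  c_1 = (-1)·(1) + (-12)·(-121) + (11)·(-6) + (4)·(30) + (11)·(2) + (-25)·(61) = 2
  c_2 = (0)·(1) + (9)·(-121) + (-6)·(-6) + (-3)·(30) + (-6)·(2) + (19)·(61) = 4
  c_3 = (-6)·(1) + (27)·(-121) + (-19)·(-6) + (-9)·(30) + (-22)·(2) + (57)·(61) = 4
  c_4 = (0)·(1) + (-13)·(-121) + (11)·(-6) + (4)·(30) + (11)·(2) + (-27)·(61) = 2
  c_5 = (1)·(1) + (0)·(-121) + (0)·(-6) + (0)·(30) + (0)·(2) + (0)·(61) = 1
  c_6 = (2)·(1) + (0)·(-121) + (0)·(-6) + (0)·(30) + (1)·(2) + (0)·(61) = 4
Base-2 expansion of each c_i:
  c_1 = 2 = 0·2^0 + 1·2^1
  c_2 = 4 = 0·2^0 + 0·2^1 + 1·2^2
  c_3 = 4 = 0·2^0 + 0·2^1 + 1·2^2
  c_4 = 2 = 0·2^0 + 1·2^1
  c_5 = 1 = 1·2^0
  c_6 = 4 = 0·2^0 + 0·2^1 + 1·2^2
Factor λ_0 = (0, 0, 0, 0, 1, 0)
Factor λ_1 = (1, 0, 0, 1, 0, 0)
Factor λ_2 = (0, 1, 1, 0, 0, 1)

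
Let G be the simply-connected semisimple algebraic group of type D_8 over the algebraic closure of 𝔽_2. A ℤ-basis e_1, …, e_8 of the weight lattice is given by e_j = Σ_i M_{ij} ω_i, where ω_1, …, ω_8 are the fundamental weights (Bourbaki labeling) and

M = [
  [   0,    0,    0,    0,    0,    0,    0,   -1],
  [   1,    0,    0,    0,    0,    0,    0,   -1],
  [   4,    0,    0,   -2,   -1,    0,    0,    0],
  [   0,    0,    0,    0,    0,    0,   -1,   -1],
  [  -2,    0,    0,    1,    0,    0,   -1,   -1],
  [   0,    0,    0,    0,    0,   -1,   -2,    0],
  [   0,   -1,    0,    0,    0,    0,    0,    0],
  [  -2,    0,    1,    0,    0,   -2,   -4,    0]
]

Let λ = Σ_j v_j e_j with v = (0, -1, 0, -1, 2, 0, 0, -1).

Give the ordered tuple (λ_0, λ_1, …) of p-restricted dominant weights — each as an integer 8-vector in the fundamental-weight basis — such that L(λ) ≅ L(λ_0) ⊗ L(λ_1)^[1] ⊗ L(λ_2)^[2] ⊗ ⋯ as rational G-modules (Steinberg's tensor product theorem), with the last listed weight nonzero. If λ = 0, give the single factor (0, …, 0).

((1, 1, 0, 1, 0, 0, 1, 0),)

Change of basis e → ω: c = M·v where v = (0, -1, 0, -1, 2, 0, 0, -1):
  c_1 = 0*0 + 0*-1 + 0*0 + 0*-1 + 0*2 + 0*0 + 0*0 + -1*-1 = 1
  c_2 = 1*0 + 0*-1 + 0*0 + 0*-1 + 0*2 + 0*0 + 0*0 + -1*-1 = 1
  c_3 = 4*0 + 0*-1 + 0*0 + -2*-1 + -1*2 + 0*0 + 0*0 + 0*-1 = 0
  c_4 = 0*0 + 0*-1 + 0*0 + 0*-1 + 0*2 + 0*0 + -1*0 + -1*-1 = 1
  c_5 = -2*0 + 0*-1 + 0*0 + 1*-1 + 0*2 + 0*0 + -1*0 + -1*-1 = 0
  c_6 = 0*0 + 0*-1 + 0*0 + 0*-1 + 0*2 + -1*0 + -2*0 + 0*-1 = 0
  c_7 = 0*0 + -1*-1 + 0*0 + 0*-1 + 0*2 + 0*0 + 0*0 + 0*-1 = 1
  c_8 = -2*0 + 0*-1 + 1*0 + 0*-1 + 0*2 + -2*0 + -4*0 + 0*-1 = 0
Base-2 expansion of each c_i:
  c_1 = 1 = 1·2^0
  c_2 = 1 = 1·2^0
  c_3 = 0
  c_4 = 1 = 1·2^0
  c_5 = 0
  c_6 = 0
  c_7 = 1 = 1·2^0
  c_8 = 0
p-restricted factor λ_0 = (1, 1, 0, 1, 0, 0, 1, 0)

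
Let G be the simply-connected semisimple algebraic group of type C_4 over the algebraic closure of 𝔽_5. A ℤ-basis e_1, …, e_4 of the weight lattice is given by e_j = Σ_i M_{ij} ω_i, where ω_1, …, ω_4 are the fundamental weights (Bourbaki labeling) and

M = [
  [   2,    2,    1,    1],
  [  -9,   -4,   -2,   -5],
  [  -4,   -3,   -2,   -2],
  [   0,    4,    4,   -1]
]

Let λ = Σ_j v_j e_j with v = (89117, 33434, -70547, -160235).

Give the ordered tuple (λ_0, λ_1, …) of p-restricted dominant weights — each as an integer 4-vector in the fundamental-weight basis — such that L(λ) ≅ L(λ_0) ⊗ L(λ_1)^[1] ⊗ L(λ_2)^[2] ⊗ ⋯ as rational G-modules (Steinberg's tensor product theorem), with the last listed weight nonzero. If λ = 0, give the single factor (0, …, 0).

((0, 0, 4, 3), (4, 1, 3, 1), (2, 4, 1, 1), (4, 1, 3, 4), (2, 0, 2, 3), (4, 2, 1, 3))

Change of basis e → ω: c = M·v where v = (89117, 33434, -70547, -160235):
  c_1 = 2·89117 + 2·33434 + (1)·(-70547) + (1)·(-160235) = 14320
  c_2 = (-9)·(89117) + (-4)·(33434) + (-2)·(-70547) + (-5)·(-160235) = 6480
  c_3 = (-4)·(89117) + (-3)·(33434) + (-2)·(-70547) + (-2)·(-160235) = 4794
  c_4 = 0·89117 + 4·33434 + (4)·(-70547) + (-1)·(-160235) = 11783
Writing each c_i in base p = 5:
  c_1 = 14320 = 0·5^0 + 4·5^1 + 2·5^2 + 4·5^3 + 2·5^4 + 4·5^5
  c_2 = 6480 = 0·5^0 + 1·5^1 + 4·5^2 + 1·5^3 + 0·5^4 + 2·5^5
  c_3 = 4794 = 4·5^0 + 3·5^1 + 1·5^2 + 3·5^3 + 2·5^4 + 1·5^5
  c_4 = 11783 = 3·5^0 + 1·5^1 + 1·5^2 + 4·5^3 + 3·5^4 + 3·5^5
λ_0 = (0, 0, 4, 3)
λ_1 = (4, 1, 3, 1)
λ_2 = (2, 4, 1, 1)
λ_3 = (4, 1, 3, 4)
λ_4 = (2, 0, 2, 3)
λ_5 = (4, 2, 1, 3)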